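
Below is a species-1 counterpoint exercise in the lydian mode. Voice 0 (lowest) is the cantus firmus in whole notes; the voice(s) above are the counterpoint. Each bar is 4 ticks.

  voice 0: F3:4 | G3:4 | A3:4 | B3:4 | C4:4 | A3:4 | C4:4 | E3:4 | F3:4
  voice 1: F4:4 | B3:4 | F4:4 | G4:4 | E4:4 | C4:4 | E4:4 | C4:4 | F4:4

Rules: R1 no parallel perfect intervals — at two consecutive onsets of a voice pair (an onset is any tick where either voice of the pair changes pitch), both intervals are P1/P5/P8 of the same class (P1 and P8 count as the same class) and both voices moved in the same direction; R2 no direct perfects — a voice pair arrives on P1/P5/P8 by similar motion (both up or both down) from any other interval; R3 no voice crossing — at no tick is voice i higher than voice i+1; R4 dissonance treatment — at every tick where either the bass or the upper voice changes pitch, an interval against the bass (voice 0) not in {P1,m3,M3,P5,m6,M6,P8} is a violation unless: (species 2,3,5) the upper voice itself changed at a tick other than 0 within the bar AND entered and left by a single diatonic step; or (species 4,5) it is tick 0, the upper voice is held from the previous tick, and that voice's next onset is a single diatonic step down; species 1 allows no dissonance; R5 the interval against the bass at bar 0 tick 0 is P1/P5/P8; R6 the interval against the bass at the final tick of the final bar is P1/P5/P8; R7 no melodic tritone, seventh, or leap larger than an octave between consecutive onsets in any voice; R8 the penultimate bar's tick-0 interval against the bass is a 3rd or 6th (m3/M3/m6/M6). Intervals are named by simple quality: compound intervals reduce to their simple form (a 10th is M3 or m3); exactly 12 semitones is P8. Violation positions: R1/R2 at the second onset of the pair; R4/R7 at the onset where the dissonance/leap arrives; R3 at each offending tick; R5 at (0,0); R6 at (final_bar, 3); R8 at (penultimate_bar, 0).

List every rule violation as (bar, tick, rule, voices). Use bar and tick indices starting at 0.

(1, 0, R7, (1,))
(2, 0, R7, (1,))
(8, 0, R2, (0, 1))

bar 0: v0=F3 v1=F4 downbeat P8
bar 1: v0=G3 v1=B3 downbeat M3
bar 2: v0=A3 v1=F4 downbeat m6
bar 3: v0=B3 v1=G4 downbeat m6
bar 4: v0=C4 v1=E4 downbeat M3
bar 5: v0=A3 v1=C4 downbeat m3
bar 6: v0=C4 v1=E4 downbeat M3
bar 7: v0=E3 v1=C4 downbeat m6
bar 8: v0=F3 v1=F4 downbeat P8
  -> R7 @ bar 1 tick 0 v(1,): F4->B3 leap 6st
  -> R7 @ bar 2 tick 0 v(1,): B3->F4 leap 6st
  -> R2 @ bar 8 tick 0 v(0, 1): E3/C4 m6 -> F3/F4 P8 similar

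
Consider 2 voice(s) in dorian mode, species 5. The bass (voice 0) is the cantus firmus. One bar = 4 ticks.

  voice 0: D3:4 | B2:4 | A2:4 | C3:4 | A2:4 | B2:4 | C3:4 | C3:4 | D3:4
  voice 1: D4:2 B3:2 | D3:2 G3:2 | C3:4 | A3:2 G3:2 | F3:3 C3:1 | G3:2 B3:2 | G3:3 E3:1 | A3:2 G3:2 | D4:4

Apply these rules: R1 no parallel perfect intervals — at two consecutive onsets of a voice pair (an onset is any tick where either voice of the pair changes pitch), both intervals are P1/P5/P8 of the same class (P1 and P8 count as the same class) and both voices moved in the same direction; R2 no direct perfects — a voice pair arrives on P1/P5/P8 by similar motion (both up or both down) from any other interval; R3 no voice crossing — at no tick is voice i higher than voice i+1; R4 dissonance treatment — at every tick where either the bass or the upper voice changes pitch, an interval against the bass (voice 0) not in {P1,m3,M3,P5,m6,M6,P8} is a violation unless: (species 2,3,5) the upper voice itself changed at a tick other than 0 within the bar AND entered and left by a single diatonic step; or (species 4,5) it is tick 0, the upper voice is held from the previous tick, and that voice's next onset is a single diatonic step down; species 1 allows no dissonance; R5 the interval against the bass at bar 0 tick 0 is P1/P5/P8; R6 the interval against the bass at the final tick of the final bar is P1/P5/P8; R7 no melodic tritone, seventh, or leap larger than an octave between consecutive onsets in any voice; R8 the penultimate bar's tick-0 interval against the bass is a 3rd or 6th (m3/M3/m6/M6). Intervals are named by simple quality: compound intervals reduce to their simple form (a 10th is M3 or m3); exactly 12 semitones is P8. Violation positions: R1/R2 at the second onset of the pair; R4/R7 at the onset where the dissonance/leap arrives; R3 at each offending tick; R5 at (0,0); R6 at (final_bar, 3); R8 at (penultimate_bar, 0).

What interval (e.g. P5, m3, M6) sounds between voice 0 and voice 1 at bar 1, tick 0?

m3

voice 0=B2 voice 1=D3 -> m3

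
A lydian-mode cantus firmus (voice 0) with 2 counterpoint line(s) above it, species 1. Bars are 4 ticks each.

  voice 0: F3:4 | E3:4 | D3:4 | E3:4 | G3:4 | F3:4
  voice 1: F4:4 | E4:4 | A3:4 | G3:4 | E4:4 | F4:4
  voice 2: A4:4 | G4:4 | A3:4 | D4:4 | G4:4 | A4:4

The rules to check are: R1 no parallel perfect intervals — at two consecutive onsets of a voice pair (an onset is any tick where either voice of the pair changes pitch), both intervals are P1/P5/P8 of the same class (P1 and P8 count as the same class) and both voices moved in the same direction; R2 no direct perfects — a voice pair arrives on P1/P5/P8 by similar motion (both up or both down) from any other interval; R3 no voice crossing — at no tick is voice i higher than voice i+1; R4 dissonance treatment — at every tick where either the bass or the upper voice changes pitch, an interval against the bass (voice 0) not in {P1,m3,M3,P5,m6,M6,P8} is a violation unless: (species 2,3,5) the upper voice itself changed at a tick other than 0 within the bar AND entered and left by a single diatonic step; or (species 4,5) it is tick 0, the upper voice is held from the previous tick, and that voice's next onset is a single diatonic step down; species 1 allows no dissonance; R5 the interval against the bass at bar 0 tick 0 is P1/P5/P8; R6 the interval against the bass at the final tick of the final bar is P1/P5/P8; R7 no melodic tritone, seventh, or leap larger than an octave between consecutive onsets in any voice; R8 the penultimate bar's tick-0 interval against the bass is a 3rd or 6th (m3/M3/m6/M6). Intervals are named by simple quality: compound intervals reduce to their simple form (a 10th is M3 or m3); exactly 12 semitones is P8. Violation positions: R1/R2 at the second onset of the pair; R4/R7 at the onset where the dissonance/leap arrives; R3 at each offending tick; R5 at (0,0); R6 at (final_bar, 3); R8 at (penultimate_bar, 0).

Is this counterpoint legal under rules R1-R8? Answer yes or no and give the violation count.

bar 0: v0=F3 v1=F4 v2=A4 (M3)
bar 1: v0=E3 v1=E4 v2=G4 (m3)
bar 2: v0=D3 v1=A3 v2=A3 (P5)
bar 3: v0=E3 v1=G3 v2=D4 (m7)
bar 4: v0=G3 v1=E4 v2=G4 (P8)
bar 5: v0=F3 v1=F4 v2=A4 (M3)
  R5 @ bar0.0: opens on M3
  R1 @ bar1.0: F3/F4 P8 -> E3/E4 P8 similar
  R2 @ bar2.0: E3/E4 P8 -> D3/A3 P5 similar
  R2 @ bar2.0: E3/G4 m3 -> D3/A3 P5 similar
  R2 @ bar2.0: E4/G4 m3 -> A3/A3 P1 similar
  R7 @ bar2.0: G4->A3 leap 10st
  R4 @ bar3.0: E3/D4 m7 untreated
  R2 @ bar4.0: E3/D4 m7 -> G3/G4 P8 similar
  R8 @ bar4.0: penult P8 not 3rd/6th
  R6 @ bar5.3: closes on M3

No (10 violations)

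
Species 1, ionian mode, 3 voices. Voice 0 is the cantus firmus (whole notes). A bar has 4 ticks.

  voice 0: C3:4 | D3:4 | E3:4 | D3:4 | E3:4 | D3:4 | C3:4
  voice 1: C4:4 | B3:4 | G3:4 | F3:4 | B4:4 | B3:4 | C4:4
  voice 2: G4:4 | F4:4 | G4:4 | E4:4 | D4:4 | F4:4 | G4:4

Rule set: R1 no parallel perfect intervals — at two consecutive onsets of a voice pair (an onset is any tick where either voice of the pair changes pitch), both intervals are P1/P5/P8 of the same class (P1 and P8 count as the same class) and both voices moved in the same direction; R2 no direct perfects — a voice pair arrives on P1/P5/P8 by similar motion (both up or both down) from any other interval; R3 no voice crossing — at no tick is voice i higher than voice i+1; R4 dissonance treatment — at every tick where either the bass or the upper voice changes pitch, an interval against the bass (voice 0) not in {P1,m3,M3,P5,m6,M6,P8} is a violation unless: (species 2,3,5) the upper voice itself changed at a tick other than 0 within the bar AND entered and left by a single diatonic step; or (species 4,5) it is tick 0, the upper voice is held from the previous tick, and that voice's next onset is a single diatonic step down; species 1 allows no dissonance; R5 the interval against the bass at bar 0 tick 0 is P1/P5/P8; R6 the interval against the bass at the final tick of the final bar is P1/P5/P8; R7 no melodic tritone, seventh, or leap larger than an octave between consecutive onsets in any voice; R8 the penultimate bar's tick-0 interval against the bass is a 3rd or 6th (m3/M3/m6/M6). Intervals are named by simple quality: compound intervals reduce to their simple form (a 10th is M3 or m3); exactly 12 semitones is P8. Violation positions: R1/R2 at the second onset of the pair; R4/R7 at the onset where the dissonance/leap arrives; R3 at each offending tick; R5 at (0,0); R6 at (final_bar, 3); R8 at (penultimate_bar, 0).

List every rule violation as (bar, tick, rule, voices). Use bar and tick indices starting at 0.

bar 0: v0=C3 v1=C4 v2=G4 downbeat P5
bar 1: v0=D3 v1=B3 v2=F4 downbeat m3
bar 2: v0=E3 v1=G3 v2=G4 downbeat m3
bar 3: v0=D3 v1=F3 v2=E4 downbeat M2
bar 4: v0=E3 v1=B4 v2=D4 downbeat m7
bar 5: v0=D3 v1=B3 v2=F4 downbeat m3
bar 6: v0=C3 v1=C4 v2=G4 downbeat P5
  -> R4 @ bar 3 tick 0 v(0, 2): D3/E4 M2 untreated
  -> R2 @ bar 4 tick 0 v(0, 1): D3/F3 m3 -> E3/B4 P5 similar
  -> R3 @ bar 4 tick 0 v(1, 2): B4 above D4
  -> R4 @ bar 4 tick 0 v(0, 2): E3/D4 m7 untreated
  -> R7 @ bar 4 tick 0 v(1,): F3->B4 leap 18st
  -> R3 @ bar 4 tick 1 v(1, 2): B4 above D4
  -> R3 @ bar 4 tick 2 v(1, 2): B4 above D4
  -> R3 @ bar 4 tick 3 v(1, 2): B4 above D4
  -> R2 @ bar 6 tick 0 v(1, 2): B3/F4 TT -> C4/G4 P5 similar

(3, 0, R4, (0, 2))
(4, 0, R2, (0, 1))
(4, 0, R3, (1, 2))
(4, 0, R4, (0, 2))
(4, 0, R7, (1,))
(4, 1, R3, (1, 2))
(4, 2, R3, (1, 2))
(4, 3, R3, (1, 2))
(6, 0, R2, (1, 2))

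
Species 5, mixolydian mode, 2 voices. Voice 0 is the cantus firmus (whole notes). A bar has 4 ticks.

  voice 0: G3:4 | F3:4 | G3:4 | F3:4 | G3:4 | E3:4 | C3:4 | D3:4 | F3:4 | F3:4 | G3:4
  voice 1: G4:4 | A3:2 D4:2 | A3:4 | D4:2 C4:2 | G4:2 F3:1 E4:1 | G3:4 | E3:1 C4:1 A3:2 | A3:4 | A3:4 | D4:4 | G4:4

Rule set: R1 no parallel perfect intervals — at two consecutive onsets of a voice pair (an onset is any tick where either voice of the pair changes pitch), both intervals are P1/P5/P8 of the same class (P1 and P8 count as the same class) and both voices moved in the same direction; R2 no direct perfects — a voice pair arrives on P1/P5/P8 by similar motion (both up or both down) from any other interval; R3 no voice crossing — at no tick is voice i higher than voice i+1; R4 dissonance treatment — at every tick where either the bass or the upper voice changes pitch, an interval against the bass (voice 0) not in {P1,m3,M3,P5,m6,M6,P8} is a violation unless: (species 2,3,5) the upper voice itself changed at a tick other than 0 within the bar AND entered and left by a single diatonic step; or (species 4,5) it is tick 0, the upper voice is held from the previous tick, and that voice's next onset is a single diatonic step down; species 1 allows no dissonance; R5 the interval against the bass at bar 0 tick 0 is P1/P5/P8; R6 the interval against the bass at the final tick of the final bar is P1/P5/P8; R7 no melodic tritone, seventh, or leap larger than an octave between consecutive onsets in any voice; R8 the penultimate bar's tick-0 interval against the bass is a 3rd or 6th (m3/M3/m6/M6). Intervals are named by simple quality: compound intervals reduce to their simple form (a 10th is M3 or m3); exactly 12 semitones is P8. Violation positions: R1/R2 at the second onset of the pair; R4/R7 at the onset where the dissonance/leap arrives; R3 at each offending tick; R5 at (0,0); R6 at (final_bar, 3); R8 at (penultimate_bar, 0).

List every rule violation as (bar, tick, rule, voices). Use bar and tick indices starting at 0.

bar 0: v0=G3 v1=G4 downbeat P8
bar 1: v0=F3 v1=A3 downbeat M3
bar 2: v0=G3 v1=A3 downbeat M2
bar 3: v0=F3 v1=D4 downbeat M6
bar 4: v0=G3 v1=G4 downbeat P8
bar 5: v0=E3 v1=G3 downbeat m3
bar 6: v0=C3 v1=E3 downbeat M3
bar 7: v0=D3 v1=A3 downbeat P5
bar 8: v0=F3 v1=A3 downbeat M3
bar 9: v0=F3 v1=D4 downbeat M6
bar 10: v0=G3 v1=G4 downbeat P8
  -> R7 @ bar 1 tick 0 v(1,): G4->A3 leap 10st
  -> R4 @ bar 2 tick 0 v(0, 1): G3/A3 M2 untreated
  -> R2 @ bar 4 tick 0 v(0, 1): F3/C4 P5 -> G3/G4 P8 similar
  -> R3 @ bar 4 tick 2 v(0, 1): G3 above F3
  -> R4 @ bar 4 tick 2 v(0, 1): G3/F3 M2 untreated
  -> R7 @ bar 4 tick 2 v(1,): G4->F3 leap 14st
  -> R7 @ bar 4 tick 3 v(1,): F3->E4 leap 11st
  -> R2 @ bar 10 tick 0 v(0, 1): F3/D4 M6 -> G3/G4 P8 similar

(1, 0, R7, (1,))
(2, 0, R4, (0, 1))
(4, 0, R2, (0, 1))
(4, 2, R3, (0, 1))
(4, 2, R4, (0, 1))
(4, 2, R7, (1,))
(4, 3, R7, (1,))
(10, 0, R2, (0, 1))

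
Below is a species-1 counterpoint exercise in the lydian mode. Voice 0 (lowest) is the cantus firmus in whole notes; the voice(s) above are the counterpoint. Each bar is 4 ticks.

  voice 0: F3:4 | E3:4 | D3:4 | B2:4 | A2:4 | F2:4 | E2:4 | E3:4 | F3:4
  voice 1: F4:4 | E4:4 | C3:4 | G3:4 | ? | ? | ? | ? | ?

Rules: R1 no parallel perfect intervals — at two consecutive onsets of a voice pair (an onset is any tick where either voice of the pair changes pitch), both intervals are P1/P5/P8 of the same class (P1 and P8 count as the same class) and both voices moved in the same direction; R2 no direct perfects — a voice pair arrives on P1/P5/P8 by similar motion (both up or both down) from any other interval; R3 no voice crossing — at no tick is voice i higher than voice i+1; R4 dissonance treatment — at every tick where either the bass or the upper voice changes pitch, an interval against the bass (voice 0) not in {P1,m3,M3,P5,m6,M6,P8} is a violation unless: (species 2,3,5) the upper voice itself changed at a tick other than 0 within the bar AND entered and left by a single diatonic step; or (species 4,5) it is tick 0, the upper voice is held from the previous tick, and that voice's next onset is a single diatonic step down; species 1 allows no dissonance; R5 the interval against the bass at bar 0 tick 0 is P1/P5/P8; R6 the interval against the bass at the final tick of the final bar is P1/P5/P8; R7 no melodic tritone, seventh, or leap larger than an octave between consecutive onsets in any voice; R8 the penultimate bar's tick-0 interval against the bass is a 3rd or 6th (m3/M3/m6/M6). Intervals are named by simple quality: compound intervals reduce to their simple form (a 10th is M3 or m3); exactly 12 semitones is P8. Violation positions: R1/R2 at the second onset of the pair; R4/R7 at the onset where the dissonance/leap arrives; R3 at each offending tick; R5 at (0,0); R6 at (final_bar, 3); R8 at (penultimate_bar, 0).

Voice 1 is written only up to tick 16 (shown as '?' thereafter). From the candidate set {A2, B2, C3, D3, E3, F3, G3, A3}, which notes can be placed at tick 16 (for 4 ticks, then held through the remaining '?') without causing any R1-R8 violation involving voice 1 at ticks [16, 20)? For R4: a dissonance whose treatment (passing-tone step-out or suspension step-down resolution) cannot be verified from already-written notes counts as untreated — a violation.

A2: violates R2,R7
B2: violates R4
C3: legal
D3: violates R4
E3: violates R2
F3: legal
G3: violates R4
A3: legal

{A3, C3, F3}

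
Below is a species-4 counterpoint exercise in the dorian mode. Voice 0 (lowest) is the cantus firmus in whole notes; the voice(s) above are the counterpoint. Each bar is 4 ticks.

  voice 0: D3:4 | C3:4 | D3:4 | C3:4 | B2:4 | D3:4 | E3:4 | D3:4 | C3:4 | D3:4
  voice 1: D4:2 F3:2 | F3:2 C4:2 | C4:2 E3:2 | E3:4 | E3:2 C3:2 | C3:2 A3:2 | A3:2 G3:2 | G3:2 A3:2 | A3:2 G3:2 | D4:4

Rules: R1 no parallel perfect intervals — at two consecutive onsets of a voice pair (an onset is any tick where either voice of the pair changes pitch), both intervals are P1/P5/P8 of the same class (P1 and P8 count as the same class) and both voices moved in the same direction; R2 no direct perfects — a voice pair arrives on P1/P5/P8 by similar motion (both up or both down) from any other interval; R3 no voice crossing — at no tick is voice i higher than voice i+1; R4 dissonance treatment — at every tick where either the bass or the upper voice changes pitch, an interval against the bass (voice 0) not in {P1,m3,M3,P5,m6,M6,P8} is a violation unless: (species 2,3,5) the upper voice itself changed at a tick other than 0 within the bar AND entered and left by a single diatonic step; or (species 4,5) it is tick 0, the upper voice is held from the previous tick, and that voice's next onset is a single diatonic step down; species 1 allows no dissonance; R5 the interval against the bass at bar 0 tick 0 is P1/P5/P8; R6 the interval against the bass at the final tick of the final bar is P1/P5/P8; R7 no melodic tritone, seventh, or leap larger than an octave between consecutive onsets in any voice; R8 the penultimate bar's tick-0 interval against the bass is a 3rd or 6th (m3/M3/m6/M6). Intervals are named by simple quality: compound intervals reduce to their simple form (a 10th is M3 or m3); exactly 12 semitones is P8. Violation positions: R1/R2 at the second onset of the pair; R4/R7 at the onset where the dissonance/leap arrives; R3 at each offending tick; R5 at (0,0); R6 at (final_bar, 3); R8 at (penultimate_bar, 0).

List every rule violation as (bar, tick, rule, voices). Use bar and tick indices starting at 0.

(1, 0, R4, (0, 1))
(2, 0, R4, (0, 1))
(2, 2, R4, (0, 1))
(4, 0, R4, (0, 1))
(4, 2, R4, (0, 1))
(5, 0, R3, (0, 1))
(5, 0, R4, (0, 1))
(5, 1, R3, (0, 1))
(7, 0, R4, (0, 1))
(9, 0, R2, (0, 1))

bar 0: v0=D3 v1=D4 downbeat P8
bar 1: v0=C3 v1=F3 downbeat P4
bar 2: v0=D3 v1=C4 downbeat m7
bar 3: v0=C3 v1=E3 downbeat M3
bar 4: v0=B2 v1=E3 downbeat P4
bar 5: v0=D3 v1=C3 downbeat M2
bar 6: v0=E3 v1=A3 downbeat P4
bar 7: v0=D3 v1=G3 downbeat P4
bar 8: v0=C3 v1=A3 downbeat M6
bar 9: v0=D3 v1=D4 downbeat P8
  -> R4 @ bar 1 tick 0 v(0, 1): C3/F3 P4 untreated
  -> R4 @ bar 2 tick 0 v(0, 1): D3/C4 m7 untreated
  -> R4 @ bar 2 tick 2 v(0, 1): D3/E3 M2 untreated
  -> R4 @ bar 4 tick 0 v(0, 1): B2/E3 P4 untreated
  -> R4 @ bar 4 tick 2 v(0, 1): B2/C3 m2 untreated
  -> R3 @ bar 5 tick 0 v(0, 1): D3 above C3
  -> R4 @ bar 5 tick 0 v(0, 1): D3/C3 M2 untreated
  -> R3 @ bar 5 tick 1 v(0, 1): D3 above C3
  -> R4 @ bar 7 tick 0 v(0, 1): D3/G3 P4 untreated
  -> R2 @ bar 9 tick 0 v(0, 1): C3/G3 P5 -> D3/D4 P8 similar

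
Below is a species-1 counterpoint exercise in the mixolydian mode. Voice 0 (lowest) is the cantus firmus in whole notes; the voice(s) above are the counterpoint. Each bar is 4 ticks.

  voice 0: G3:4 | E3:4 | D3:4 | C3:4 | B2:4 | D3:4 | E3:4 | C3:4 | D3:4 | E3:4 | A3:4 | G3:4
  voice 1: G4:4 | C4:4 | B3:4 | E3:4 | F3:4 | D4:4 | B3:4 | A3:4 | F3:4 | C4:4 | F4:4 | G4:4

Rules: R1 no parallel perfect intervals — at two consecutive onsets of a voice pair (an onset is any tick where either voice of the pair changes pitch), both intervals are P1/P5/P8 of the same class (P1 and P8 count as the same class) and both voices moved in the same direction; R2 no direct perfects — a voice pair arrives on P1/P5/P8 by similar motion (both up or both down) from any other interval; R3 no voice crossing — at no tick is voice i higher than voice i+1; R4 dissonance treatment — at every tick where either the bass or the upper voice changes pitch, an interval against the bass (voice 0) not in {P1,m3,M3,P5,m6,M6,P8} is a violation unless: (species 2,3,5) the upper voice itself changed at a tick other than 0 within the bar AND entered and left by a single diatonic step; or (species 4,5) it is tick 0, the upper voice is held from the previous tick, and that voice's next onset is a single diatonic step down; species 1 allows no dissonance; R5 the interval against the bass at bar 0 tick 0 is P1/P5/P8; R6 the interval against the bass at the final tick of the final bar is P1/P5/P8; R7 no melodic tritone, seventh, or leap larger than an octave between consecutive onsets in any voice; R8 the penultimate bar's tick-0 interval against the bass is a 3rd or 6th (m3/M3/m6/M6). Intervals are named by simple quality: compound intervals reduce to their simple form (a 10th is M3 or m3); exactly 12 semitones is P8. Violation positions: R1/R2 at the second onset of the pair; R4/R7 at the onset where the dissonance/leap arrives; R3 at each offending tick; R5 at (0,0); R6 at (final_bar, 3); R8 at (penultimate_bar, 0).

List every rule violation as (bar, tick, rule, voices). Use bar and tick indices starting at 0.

bar 0: v0=G3 v1=G4 downbeat P8
bar 1: v0=E3 v1=C4 downbeat m6
bar 2: v0=D3 v1=B3 downbeat M6
bar 3: v0=C3 v1=E3 downbeat M3
bar 4: v0=B2 v1=F3 downbeat TT
bar 5: v0=D3 v1=D4 downbeat P8
bar 6: v0=E3 v1=B3 downbeat P5
bar 7: v0=C3 v1=A3 downbeat M6
bar 8: v0=D3 v1=F3 downbeat m3
bar 9: v0=E3 v1=C4 downbeat m6
bar 10: v0=A3 v1=F4 downbeat m6
bar 11: v0=G3 v1=G4 downbeat P8
  -> R4 @ bar 4 tick 0 v(0, 1): B2/F3 TT untreated
  -> R2 @ bar 5 tick 0 v(0, 1): B2/F3 TT -> D3/D4 P8 similar

(4, 0, R4, (0, 1))
(5, 0, R2, (0, 1))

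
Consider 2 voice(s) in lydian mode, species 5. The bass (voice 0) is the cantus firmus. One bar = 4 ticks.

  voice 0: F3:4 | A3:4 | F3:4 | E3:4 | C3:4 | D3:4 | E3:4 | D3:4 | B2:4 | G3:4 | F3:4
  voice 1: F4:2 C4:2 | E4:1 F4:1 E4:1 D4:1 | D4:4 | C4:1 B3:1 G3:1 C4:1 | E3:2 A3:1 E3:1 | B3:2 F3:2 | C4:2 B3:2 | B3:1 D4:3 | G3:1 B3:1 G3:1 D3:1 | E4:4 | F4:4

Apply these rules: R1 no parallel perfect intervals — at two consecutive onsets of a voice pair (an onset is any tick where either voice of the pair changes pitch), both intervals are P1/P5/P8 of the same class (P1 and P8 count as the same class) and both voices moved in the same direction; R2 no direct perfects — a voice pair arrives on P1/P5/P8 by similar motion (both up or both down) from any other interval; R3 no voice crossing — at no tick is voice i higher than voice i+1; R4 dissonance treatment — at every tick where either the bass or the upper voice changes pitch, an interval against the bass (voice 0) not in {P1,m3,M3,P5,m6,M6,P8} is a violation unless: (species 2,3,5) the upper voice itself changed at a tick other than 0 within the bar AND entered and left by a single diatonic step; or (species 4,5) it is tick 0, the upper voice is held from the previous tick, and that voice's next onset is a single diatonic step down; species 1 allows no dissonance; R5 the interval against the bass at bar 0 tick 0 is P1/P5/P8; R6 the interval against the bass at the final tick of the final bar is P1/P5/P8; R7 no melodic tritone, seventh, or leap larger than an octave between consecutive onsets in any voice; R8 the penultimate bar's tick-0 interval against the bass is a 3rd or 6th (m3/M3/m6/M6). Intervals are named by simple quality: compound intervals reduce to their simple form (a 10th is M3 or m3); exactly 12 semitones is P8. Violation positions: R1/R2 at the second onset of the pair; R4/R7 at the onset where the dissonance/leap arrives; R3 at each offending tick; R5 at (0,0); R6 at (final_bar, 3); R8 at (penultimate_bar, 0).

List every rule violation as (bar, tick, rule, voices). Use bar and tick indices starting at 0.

(1, 0, R1, (0, 1))
(5, 2, R7, (1,))
(9, 0, R7, (1,))

bar 0: v0=F3 v1=F4 downbeat P8
bar 1: v0=A3 v1=E4 downbeat P5
bar 2: v0=F3 v1=D4 downbeat M6
bar 3: v0=E3 v1=C4 downbeat m6
bar 4: v0=C3 v1=E3 downbeat M3
bar 5: v0=D3 v1=B3 downbeat M6
bar 6: v0=E3 v1=C4 downbeat m6
bar 7: v0=D3 v1=B3 downbeat M6
bar 8: v0=B2 v1=G3 downbeat m6
bar 9: v0=G3 v1=E4 downbeat M6
bar 10: v0=F3 v1=F4 downbeat P8
  -> R1 @ bar 1 tick 0 v(0, 1): F3/C4 P5 -> A3/E4 P5 similar
  -> R7 @ bar 5 tick 2 v(1,): B3->F3 leap 6st
  -> R7 @ bar 9 tick 0 v(1,): D3->E4 leap 14st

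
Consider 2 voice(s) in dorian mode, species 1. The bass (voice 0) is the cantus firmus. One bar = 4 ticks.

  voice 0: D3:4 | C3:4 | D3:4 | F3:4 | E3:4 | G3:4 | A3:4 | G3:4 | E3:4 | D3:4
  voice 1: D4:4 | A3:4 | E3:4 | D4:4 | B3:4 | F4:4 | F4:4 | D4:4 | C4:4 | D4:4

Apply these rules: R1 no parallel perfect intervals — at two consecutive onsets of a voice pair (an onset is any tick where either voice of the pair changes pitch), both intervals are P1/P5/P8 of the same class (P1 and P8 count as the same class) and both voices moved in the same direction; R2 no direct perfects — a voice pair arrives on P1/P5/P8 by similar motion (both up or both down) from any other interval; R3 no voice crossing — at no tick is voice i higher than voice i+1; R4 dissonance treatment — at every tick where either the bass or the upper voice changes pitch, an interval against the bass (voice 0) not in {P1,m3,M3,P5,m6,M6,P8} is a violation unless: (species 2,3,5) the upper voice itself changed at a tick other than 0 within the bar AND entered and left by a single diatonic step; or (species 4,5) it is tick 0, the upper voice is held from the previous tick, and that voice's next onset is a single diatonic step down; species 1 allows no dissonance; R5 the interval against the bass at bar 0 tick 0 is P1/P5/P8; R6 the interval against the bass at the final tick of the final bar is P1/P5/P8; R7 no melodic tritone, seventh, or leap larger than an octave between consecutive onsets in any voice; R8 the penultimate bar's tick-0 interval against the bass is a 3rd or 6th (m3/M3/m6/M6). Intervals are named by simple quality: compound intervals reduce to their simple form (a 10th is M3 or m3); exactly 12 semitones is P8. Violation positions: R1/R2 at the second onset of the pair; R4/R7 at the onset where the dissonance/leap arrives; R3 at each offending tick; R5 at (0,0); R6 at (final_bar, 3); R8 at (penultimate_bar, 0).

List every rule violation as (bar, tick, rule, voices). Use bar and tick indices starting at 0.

bar 0: v0=D3 v1=D4 downbeat P8
bar 1: v0=C3 v1=A3 downbeat M6
bar 2: v0=D3 v1=E3 downbeat M2
bar 3: v0=F3 v1=D4 downbeat M6
bar 4: v0=E3 v1=B3 downbeat P5
bar 5: v0=G3 v1=F4 downbeat m7
bar 6: v0=A3 v1=F4 downbeat m6
bar 7: v0=G3 v1=D4 downbeat P5
bar 8: v0=E3 v1=C4 downbeat m6
bar 9: v0=D3 v1=D4 downbeat P8
  -> R4 @ bar 2 tick 0 v(0, 1): D3/E3 M2 untreated
  -> R7 @ bar 3 tick 0 v(1,): E3->D4 leap 10st
  -> R2 @ bar 4 tick 0 v(0, 1): F3/D4 M6 -> E3/B3 P5 similar
  -> R4 @ bar 5 tick 0 v(0, 1): G3/F4 m7 untreated
  -> R7 @ bar 5 tick 0 v(1,): B3->F4 leap 6st
  -> R2 @ bar 7 tick 0 v(0, 1): A3/F4 m6 -> G3/D4 P5 similar

(2, 0, R4, (0, 1))
(3, 0, R7, (1,))
(4, 0, R2, (0, 1))
(5, 0, R4, (0, 1))
(5, 0, R7, (1,))
(7, 0, R2, (0, 1))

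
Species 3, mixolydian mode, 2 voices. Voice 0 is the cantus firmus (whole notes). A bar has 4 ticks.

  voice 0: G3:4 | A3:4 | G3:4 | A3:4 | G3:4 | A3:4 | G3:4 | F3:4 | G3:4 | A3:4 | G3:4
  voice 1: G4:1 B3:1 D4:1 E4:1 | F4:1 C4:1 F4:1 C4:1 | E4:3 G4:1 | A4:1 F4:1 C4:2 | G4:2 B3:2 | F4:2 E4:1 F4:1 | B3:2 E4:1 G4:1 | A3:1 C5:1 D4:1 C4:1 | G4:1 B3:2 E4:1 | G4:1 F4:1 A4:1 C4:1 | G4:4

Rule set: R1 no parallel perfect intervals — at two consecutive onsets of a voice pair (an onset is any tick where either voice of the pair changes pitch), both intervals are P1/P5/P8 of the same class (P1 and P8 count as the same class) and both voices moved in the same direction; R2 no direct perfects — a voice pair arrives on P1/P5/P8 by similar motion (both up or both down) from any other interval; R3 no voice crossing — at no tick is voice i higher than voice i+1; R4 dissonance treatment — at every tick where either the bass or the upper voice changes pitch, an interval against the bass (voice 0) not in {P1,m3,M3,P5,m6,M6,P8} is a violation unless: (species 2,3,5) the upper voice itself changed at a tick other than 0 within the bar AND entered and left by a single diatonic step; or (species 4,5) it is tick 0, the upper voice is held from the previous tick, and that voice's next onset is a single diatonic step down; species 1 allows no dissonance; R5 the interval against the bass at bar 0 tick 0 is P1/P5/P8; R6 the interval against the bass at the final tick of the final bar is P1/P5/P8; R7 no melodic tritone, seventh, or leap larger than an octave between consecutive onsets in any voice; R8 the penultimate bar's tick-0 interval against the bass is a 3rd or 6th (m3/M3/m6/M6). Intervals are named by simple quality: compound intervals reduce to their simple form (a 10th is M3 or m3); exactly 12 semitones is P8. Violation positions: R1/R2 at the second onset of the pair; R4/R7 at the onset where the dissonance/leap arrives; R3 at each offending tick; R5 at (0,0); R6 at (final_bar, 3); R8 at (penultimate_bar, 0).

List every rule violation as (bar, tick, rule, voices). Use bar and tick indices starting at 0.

(3, 0, R1, (0, 1))
(5, 0, R7, (1,))
(6, 0, R7, (1,))
(7, 0, R7, (1,))
(7, 1, R7, (1,))
(7, 2, R7, (1,))
(8, 0, R2, (0, 1))
(9, 0, R4, (0, 1))
(9, 0, R8, (0, 1))

bar 0: v0=G3 v1=G4 downbeat P8
bar 1: v0=A3 v1=F4 downbeat m6
bar 2: v0=G3 v1=E4 downbeat M6
bar 3: v0=A3 v1=A4 downbeat P8
bar 4: v0=G3 v1=G4 downbeat P8
bar 5: v0=A3 v1=F4 downbeat m6
bar 6: v0=G3 v1=B3 downbeat M3
bar 7: v0=F3 v1=A3 downbeat M3
bar 8: v0=G3 v1=G4 downbeat P8
bar 9: v0=A3 v1=G4 downbeat m7
bar 10: v0=G3 v1=G4 downbeat P8
  -> R1 @ bar 3 tick 0 v(0, 1): G3/G4 P8 -> A3/A4 P8 similar
  -> R7 @ bar 5 tick 0 v(1,): B3->F4 leap 6st
  -> R7 @ bar 6 tick 0 v(1,): F4->B3 leap 6st
  -> R7 @ bar 7 tick 0 v(1,): G4->A3 leap 10st
  -> R7 @ bar 7 tick 1 v(1,): A3->C5 leap 15st
  -> R7 @ bar 7 tick 2 v(1,): C5->D4 leap 10st
  -> R2 @ bar 8 tick 0 v(0, 1): F3/C4 P5 -> G3/G4 P8 similar
  -> R4 @ bar 9 tick 0 v(0, 1): A3/G4 m7 untreated
  -> R8 @ bar 9 tick 0 v(0, 1): penult m7 not 3rd/6th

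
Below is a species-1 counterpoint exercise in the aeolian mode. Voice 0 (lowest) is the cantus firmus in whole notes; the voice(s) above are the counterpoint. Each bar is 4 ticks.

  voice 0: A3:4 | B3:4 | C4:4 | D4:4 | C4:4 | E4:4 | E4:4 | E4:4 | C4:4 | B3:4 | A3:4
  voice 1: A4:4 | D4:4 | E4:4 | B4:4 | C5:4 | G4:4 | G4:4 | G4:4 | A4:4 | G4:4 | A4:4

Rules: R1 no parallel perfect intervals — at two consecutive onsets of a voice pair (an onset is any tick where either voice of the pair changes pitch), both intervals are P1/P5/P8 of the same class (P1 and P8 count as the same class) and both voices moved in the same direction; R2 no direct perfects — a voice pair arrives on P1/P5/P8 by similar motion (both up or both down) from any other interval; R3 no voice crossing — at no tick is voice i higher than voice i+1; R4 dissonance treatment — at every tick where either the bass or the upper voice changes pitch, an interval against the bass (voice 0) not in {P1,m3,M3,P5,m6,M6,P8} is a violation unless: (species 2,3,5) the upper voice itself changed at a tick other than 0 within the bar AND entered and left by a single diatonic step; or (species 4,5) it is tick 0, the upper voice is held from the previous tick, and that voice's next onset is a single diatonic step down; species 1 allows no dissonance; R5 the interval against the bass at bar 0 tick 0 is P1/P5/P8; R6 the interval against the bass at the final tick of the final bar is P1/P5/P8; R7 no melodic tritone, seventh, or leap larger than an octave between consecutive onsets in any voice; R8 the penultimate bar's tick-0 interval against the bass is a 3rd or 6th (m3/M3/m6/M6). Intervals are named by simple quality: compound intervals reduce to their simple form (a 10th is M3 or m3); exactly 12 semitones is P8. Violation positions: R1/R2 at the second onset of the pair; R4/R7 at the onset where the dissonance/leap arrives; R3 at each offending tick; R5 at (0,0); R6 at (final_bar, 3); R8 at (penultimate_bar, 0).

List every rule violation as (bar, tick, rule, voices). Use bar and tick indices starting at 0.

No violations across 11 bars (A3..A3 vs A4..A4).

bar 0: v0=A3 v1=A4 downbeat P8
bar 1: v0=B3 v1=D4 downbeat m3
bar 2: v0=C4 v1=E4 downbeat M3
bar 3: v0=D4 v1=B4 downbeat M6
bar 4: v0=C4 v1=C5 downbeat P8
bar 5: v0=E4 v1=G4 downbeat m3
bar 6: v0=E4 v1=G4 downbeat m3
bar 7: v0=E4 v1=G4 downbeat m3
bar 8: v0=C4 v1=A4 downbeat M6
bar 9: v0=B3 v1=G4 downbeat m6
bar 10: v0=A3 v1=A4 downbeat P8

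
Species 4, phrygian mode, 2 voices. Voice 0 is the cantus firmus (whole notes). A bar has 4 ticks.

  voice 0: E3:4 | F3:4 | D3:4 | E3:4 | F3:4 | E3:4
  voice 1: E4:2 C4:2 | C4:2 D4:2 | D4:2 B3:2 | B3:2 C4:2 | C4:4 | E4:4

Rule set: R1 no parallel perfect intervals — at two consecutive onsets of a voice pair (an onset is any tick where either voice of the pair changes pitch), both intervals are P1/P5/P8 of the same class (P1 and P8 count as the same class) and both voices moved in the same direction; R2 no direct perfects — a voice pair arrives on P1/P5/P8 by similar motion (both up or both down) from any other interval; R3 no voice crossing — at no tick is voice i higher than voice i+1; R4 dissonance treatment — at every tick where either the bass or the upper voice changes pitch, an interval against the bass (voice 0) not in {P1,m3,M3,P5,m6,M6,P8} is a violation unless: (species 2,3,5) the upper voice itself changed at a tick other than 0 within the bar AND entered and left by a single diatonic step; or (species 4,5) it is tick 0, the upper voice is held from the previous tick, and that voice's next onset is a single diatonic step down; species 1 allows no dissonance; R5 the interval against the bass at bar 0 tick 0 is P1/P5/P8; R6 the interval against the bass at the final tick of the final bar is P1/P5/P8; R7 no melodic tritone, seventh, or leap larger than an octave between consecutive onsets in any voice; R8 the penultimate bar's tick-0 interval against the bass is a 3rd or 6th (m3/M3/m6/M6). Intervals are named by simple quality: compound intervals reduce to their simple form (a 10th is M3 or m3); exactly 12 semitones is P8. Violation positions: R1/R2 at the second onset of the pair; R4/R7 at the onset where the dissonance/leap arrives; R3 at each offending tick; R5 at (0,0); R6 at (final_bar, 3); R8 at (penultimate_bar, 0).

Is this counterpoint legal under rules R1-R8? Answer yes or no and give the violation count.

bar 0: v0=E3 v1=E4 (P8)
bar 1: v0=F3 v1=C4 (P5)
bar 2: v0=D3 v1=D4 (P8)
bar 3: v0=E3 v1=B3 (P5)
bar 4: v0=F3 v1=C4 (P5)
bar 5: v0=E3 v1=E4 (P8)
  R8 @ bar4.0: penult P5 not 3rd/6th

No (1 violations)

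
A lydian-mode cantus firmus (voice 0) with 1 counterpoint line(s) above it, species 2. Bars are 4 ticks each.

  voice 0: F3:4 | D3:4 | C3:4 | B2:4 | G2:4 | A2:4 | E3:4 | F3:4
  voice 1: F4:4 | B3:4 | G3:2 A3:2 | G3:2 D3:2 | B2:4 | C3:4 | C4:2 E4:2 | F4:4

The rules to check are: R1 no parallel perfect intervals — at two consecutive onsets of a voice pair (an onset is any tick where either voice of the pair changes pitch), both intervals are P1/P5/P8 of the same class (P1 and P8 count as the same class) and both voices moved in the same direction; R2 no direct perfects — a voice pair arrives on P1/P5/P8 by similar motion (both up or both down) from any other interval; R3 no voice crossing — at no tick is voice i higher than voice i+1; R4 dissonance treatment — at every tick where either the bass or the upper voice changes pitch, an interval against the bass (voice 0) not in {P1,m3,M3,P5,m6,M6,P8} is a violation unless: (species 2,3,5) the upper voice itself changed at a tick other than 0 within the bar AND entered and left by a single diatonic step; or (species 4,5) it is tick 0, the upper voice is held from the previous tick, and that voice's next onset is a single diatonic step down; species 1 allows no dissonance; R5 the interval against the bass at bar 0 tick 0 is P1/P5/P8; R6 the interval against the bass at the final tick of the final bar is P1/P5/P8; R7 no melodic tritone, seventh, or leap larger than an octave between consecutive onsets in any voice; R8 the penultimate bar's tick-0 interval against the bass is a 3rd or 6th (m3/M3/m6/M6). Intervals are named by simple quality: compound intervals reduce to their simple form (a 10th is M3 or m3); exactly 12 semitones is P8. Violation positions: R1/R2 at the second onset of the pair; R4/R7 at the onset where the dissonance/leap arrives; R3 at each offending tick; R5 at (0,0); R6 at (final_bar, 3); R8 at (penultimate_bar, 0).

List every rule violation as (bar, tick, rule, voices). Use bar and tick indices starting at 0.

(1, 0, R7, (1,))
(2, 0, R2, (0, 1))
(7, 0, R1, (0, 1))

bar 0: v0=F3 v1=F4 downbeat P8
bar 1: v0=D3 v1=B3 downbeat M6
bar 2: v0=C3 v1=G3 downbeat P5
bar 3: v0=B2 v1=G3 downbeat m6
bar 4: v0=G2 v1=B2 downbeat M3
bar 5: v0=A2 v1=C3 downbeat m3
bar 6: v0=E3 v1=C4 downbeat m6
bar 7: v0=F3 v1=F4 downbeat P8
  -> R7 @ bar 1 tick 0 v(1,): F4->B3 leap 6st
  -> R2 @ bar 2 tick 0 v(0, 1): D3/B3 M6 -> C3/G3 P5 similar
  -> R1 @ bar 7 tick 0 v(0, 1): E3/E4 P8 -> F3/F4 P8 similar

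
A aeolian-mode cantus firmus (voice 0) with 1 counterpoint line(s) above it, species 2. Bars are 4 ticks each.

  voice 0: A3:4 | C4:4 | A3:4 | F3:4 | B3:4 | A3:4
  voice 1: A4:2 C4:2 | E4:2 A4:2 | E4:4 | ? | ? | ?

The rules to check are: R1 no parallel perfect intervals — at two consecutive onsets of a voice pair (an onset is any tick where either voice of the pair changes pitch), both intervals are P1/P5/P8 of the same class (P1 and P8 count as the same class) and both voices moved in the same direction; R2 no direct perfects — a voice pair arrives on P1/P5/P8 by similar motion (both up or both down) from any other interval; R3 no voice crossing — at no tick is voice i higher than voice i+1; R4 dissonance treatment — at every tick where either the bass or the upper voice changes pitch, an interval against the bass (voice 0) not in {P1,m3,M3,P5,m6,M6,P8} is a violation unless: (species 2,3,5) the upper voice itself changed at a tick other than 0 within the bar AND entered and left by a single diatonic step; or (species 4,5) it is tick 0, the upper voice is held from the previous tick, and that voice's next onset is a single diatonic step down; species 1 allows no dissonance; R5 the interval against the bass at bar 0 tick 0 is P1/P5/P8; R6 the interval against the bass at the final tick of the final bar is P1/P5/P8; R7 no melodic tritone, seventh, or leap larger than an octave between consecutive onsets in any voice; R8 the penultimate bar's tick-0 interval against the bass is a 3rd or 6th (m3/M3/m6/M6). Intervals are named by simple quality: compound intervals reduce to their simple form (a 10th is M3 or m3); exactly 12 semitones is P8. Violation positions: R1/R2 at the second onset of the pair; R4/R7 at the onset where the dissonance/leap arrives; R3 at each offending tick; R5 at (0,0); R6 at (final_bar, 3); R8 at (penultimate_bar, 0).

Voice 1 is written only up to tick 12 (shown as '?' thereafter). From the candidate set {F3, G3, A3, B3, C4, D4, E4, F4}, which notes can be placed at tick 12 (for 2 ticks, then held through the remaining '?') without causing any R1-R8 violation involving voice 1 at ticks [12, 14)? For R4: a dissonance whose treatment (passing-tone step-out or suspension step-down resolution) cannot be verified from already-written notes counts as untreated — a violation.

F3: violates R2,R7
G3: violates R4
A3: legal
B3: violates R4
C4: violates R1
D4: legal
E4: violates R4
F4: legal

{A3, D4, F4}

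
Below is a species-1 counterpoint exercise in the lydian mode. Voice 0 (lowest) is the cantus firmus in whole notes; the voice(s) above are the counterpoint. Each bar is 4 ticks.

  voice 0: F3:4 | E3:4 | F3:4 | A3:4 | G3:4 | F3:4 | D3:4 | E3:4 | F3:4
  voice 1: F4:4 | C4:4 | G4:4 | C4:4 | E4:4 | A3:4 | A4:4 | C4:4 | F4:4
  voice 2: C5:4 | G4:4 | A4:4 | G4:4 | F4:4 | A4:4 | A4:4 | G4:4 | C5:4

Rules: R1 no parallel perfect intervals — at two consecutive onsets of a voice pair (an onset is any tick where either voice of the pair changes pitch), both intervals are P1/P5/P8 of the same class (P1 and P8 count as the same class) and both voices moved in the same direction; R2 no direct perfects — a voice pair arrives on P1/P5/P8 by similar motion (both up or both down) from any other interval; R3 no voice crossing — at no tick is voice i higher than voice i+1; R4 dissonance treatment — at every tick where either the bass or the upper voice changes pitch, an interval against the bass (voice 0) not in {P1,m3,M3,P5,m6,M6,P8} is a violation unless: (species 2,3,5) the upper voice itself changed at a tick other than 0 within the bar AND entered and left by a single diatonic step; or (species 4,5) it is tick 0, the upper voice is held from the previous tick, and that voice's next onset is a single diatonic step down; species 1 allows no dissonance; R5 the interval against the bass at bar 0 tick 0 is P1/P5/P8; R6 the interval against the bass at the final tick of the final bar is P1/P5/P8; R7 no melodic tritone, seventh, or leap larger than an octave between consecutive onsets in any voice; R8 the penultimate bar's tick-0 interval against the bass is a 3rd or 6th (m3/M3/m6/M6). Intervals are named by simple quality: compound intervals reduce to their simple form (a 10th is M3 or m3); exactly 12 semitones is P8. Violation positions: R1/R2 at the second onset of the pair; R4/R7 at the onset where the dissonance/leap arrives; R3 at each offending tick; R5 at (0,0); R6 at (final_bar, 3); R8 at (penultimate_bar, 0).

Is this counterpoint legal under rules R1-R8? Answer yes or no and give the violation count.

No (9 violations)

bar 0: v0=F3 v1=F4 v2=C5 (P5)
bar 1: v0=E3 v1=C4 v2=G4 (m3)
bar 2: v0=F3 v1=G4 v2=A4 (M3)
bar 3: v0=A3 v1=C4 v2=G4 (m7)
bar 4: v0=G3 v1=E4 v2=F4 (m7)
bar 5: v0=F3 v1=A3 v2=A4 (M3)
bar 6: v0=D3 v1=A4 v2=A4 (P5)
bar 7: v0=E3 v1=C4 v2=G4 (m3)
bar 8: v0=F3 v1=F4 v2=C5 (P5)
  R1 @ bar1.0: F4/C5 P5 -> C4/G4 P5 similar
  R4 @ bar2.0: F3/G4 M2 untreated
  R2 @ bar3.0: G4/A4 M2 -> C4/G4 P5 similar
  R4 @ bar3.0: A3/G4 m7 untreated
  R4 @ bar4.0: G3/F4 m7 untreated
  R2 @ bar7.0: A4/A4 P1 -> C4/G4 P5 similar
  R1 @ bar8.0: C4/G4 P5 -> F4/C5 P5 similar
  R2 @ bar8.0: E3/C4 m6 -> F3/F4 P8 similar
  R2 @ bar8.0: E3/G4 m3 -> F3/C5 P5 similar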